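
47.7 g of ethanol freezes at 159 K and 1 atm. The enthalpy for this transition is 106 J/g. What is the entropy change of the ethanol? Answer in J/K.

Heat released by the substance: Q = −mL = −47.7 × 106 = −5056.2 J.
At constant T, ΔS = Q_rev/T = −5056.2 / 159 = -31.8 J/K.

ΔS = -31.8 J/K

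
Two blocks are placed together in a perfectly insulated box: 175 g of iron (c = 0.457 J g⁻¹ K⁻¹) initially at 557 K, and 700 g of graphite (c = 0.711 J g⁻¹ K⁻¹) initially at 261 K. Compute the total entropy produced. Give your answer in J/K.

ΔS_total = 23.6 J/K

Energy balance: T_f = (m₁c₁T₁ + m₂c₂T₂)/(m₁c₁ + m₂c₂) = 301.98 K.
ΔS₁ = m₁c₁ ln(T_f/T₁) = 79.975 × ln(301.98/557) = -48.96 J/K.
ΔS₂ = m₂c₂ ln(T_f/T₂) = 497.7 × ln(301.98/261) = 72.58 J/K.
ΔS_total = -48.96 + 72.58 = 23.6 J/K.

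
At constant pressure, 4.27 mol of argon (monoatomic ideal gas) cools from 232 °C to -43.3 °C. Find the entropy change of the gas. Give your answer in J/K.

ΔS = -69.9 J/K

In kelvin: T₁ = 505.15 K, T₂ = 229.85 K. At constant pressure, ΔS = nC_p ln(T₂/T₁) with C_p = 5R/2 = 20.79 J mol⁻¹ K⁻¹.
ΔS = 4.27 × 20.79 × ln(229.85/505.15) = -69.9 J/K.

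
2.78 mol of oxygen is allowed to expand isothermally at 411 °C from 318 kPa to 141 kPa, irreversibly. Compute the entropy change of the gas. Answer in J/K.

Entropy is a state function, so ΔS_gas depends only on the end states.
For an isothermal ideal gas ΔS_gas = nR ln(P₁/P₂) = 2.78 × 8.314 × ln(318/141) = 18.8 J/K.

ΔS_gas = 18.8 J/K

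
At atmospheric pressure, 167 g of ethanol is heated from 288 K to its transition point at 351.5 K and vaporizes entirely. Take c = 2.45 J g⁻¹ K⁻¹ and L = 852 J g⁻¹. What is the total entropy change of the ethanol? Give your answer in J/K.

ΔS = 486 J/K

Warming step: ΔS₁ = m c ln(T_tr/T_i) = 167 × 2.45 × ln(351.5/288) = 81.52 J/K.
Phase change: ΔS₂ = +mL/T_tr = 167 × 852 / 351.5 = 404.8 J/K.
ΔS_total = (81.52) + (404.8) = 486 J/K.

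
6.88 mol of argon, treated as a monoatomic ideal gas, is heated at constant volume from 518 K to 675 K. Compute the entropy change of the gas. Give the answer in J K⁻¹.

ΔS = 22.7 J/K

At constant volume, ΔS = nC_V ln(T₂/T₁) with C_V = 3R/2 = 12.47 J mol⁻¹ K⁻¹.
ΔS = 6.88 × 12.47 × ln(675/518) = 22.7 J/K.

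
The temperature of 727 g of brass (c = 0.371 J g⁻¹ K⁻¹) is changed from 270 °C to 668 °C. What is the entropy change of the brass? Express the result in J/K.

ΔS = 148 J/K

In kelvin: T₁ = 543.15 K, T₂ = 941.15 K. ΔS = ∫dQ_rev/T = m c ln(T₂/T₁) = 727 × 0.371 × ln(941.15/543.15) = 148 J/K.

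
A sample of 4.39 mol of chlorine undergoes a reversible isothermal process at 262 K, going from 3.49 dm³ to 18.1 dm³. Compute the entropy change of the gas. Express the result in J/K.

For an isothermal ideal gas ΔS_gas = nR ln(V₂/V₁) = 4.39 × 8.314 × ln(18.1/3.49) = 60.1 J/K.

ΔS_gas = 60.1 J/K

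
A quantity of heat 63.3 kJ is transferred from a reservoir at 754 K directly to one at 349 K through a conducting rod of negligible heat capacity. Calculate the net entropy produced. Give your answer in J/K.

ΔS_total = 97.4 J/K

ΔS_hot = −Q/T_H = −63300/754 = -83.952 J/K and ΔS_cold = +Q/T_C = 63300/349 = 181.38 J/K.
ΔS_total = -83.952 + 181.38 = 97.4 J/K, positive as the second law requires.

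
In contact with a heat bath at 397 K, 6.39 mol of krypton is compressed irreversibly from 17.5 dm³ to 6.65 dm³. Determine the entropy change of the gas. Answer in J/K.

Entropy is a state function, so ΔS_gas depends only on the end states.
For an isothermal ideal gas ΔS_gas = nR ln(V₂/V₁) = 6.39 × 8.314 × ln(6.65/17.5) = -51.4 J/K.

ΔS_gas = -51.4 J/K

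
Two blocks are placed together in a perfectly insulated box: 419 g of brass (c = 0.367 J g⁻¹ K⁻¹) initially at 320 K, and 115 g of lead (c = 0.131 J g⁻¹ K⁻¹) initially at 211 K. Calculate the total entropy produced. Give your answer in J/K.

ΔS_total = 1.06 J/K

Energy balance: T_f = (m₁c₁T₁ + m₂c₂T₂)/(m₁c₁ + m₂c₂) = 310.27 K.
ΔS₁ = m₁c₁ ln(T_f/T₁) = 153.773 × ln(310.27/320) = -4.746 J/K.
ΔS₂ = m₂c₂ ln(T_f/T₂) = 15.065 × ln(310.27/211) = 5.809 J/K.
ΔS_total = -4.746 + 5.809 = 1.06 J/K.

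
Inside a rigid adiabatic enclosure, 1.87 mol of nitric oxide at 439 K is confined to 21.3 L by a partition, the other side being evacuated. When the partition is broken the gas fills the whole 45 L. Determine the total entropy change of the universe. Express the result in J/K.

ΔS_universe = 11.6 J/K

No heat is exchanged and no work is done, so the ideal-gas temperature stays constant.
Entropy is a state function; using a reversible isothermal path, ΔS_gas = nR ln(V₂/V₁) = 1.87 × 8.314 × ln(45/21.3) = 11.6 J/K.
The insulated surroundings exchange no heat, so ΔS_surr = 0 and ΔS_universe = ΔS_gas.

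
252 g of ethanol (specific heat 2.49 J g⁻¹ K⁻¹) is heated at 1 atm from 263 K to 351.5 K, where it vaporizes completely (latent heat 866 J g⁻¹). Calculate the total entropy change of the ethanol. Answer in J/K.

Warming step: ΔS₁ = m c ln(T_tr/T_i) = 252 × 2.49 × ln(351.5/263) = 182 J/K.
Phase change: ΔS₂ = +mL/T_tr = 252 × 866 / 351.5 = 620.9 J/K.
ΔS_total = (182) + (620.9) = 803 J/K.

ΔS = 803 J/K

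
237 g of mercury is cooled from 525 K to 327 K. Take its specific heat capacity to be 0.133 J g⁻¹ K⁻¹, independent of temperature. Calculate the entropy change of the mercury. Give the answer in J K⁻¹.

ΔS = -14.9 J/K

ΔS = ∫dQ_rev/T = m c ln(T₂/T₁) = 237 × 0.133 × ln(327/525) = -14.9 J/K.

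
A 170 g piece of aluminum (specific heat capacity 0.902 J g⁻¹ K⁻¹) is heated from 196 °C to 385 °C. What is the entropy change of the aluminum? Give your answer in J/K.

In kelvin: T₁ = 469.15 K, T₂ = 658.15 K. ΔS = ∫dQ_rev/T = m c ln(T₂/T₁) = 170 × 0.902 × ln(658.15/469.15) = 51.9 J/K.

ΔS = 51.9 J/K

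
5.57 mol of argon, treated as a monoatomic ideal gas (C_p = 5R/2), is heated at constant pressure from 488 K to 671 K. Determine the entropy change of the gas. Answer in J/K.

ΔS = 36.9 J/K

At constant pressure, ΔS = nC_p ln(T₂/T₁) with C_p = 5R/2 = 20.79 J mol⁻¹ K⁻¹.
ΔS = 5.57 × 20.79 × ln(671/488) = 36.9 J/K.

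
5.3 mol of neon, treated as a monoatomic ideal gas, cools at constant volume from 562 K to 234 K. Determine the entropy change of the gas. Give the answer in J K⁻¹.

ΔS = -57.9 J/K

At constant volume, ΔS = nC_V ln(T₂/T₁) with C_V = 3R/2 = 12.47 J mol⁻¹ K⁻¹.
ΔS = 5.3 × 12.47 × ln(234/562) = -57.9 J/K.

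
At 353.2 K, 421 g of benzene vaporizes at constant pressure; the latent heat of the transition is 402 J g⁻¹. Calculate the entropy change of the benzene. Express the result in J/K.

ΔS = 479 J/K

Heat absorbed by the substance: Q = mL = 421 × 402 = 169242 J.
At constant T, ΔS = Q_rev/T = 169242 / 353.2 = 479 J/K.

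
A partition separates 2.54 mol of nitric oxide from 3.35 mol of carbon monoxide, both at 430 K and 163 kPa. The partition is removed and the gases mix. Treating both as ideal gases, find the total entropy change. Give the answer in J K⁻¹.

ΔS_mix = 33.5 J/K

Mole fractions: x_A = 2.54/5.89 = 0.431, x_B = 0.569.
ΔS_mix = −R(n_A ln x_A + n_B ln x_B) = −8.314 × (2.54 ln 0.431 + 3.35 ln 0.569) = 33.5 J/K.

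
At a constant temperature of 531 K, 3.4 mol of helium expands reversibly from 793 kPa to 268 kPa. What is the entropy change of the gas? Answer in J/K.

ΔS_gas = 30.7 J/K

For an isothermal ideal gas ΔS_gas = nR ln(P₁/P₂) = 3.4 × 8.314 × ln(793/268) = 30.7 J/K.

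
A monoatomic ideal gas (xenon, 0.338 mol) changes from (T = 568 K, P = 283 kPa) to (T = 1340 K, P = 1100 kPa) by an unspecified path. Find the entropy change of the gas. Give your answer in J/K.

ΔS = 2.21 J/K

ΔS = nC_p ln(T₂/T₁) − nR ln(P₂/P₁), with C_p = 5R/2 = 20.79 J mol⁻¹ K⁻¹ for a monoatomic ideal gas.
ΔS = 0.338 × [20.79 × ln(1340/568) − 8.314 × ln(1100/283)] = 2.21 J/K.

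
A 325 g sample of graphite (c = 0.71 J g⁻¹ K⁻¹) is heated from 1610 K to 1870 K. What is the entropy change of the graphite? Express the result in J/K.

ΔS = ∫dQ_rev/T = m c ln(T₂/T₁) = 325 × 0.71 × ln(1870/1610) = 34.5 J/K.

ΔS = 34.5 J/K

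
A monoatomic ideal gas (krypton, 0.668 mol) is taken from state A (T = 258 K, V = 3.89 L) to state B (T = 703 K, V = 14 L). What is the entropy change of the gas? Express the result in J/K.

ΔS = 15.5 J/K

Entropy is a state function: ΔS = nC_V ln(T₂/T₁) + nR ln(V₂/V₁), with C_V = 3R/2 = 12.47 J mol⁻¹ K⁻¹ for a monoatomic ideal gas.
ΔS = 0.668 × [12.47 × ln(703/258) + 8.314 × ln(14/3.89)] = 15.5 J/K.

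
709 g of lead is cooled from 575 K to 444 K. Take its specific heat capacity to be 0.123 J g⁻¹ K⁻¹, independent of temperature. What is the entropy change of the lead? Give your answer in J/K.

ΔS = -22.5 J/K

ΔS = ∫dQ_rev/T = m c ln(T₂/T₁) = 709 × 0.123 × ln(444/575) = -22.5 J/K.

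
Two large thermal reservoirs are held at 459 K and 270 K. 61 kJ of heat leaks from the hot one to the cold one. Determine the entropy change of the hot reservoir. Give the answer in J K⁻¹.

ΔS_hot = -133 J/K

The hot reservoir loses heat Q, so ΔS_hot = −Q/T_H = −61000/459 = -133 J/K.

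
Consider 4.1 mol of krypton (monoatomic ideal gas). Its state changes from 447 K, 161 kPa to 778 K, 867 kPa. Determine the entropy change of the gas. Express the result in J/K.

ΔS = nC_p ln(T₂/T₁) − nR ln(P₂/P₁), with C_p = 5R/2 = 20.79 J mol⁻¹ K⁻¹ for a monoatomic ideal gas.
ΔS = 4.1 × [20.79 × ln(778/447) − 8.314 × ln(867/161)] = -10.2 J/K.

ΔS = -10.2 J/K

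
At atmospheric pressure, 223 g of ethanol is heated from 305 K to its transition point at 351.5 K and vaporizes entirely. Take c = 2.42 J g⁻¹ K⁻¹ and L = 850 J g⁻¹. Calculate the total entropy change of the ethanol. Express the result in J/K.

ΔS = 616 J/K

Warming step: ΔS₁ = m c ln(T_tr/T_i) = 223 × 2.42 × ln(351.5/305) = 76.58 J/K.
Phase change: ΔS₂ = +mL/T_tr = 223 × 850 / 351.5 = 539.3 J/K.
ΔS_total = (76.58) + (539.3) = 616 J/K.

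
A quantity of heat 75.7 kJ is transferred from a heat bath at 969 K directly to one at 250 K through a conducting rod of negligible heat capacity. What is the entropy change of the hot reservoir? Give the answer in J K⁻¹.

The hot reservoir loses heat Q, so ΔS_hot = −Q/T_H = −75700/969 = -78.1 J/K.

ΔS_hot = -78.1 J/K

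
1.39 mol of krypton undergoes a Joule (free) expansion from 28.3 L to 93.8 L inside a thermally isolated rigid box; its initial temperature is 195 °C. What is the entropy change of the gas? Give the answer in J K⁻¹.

No heat is exchanged and no work is done, so the ideal-gas temperature stays constant.
Entropy is a state function; using a reversible isothermal path, ΔS_gas = nR ln(V₂/V₁) = 1.39 × 8.314 × ln(93.8/28.3) = 13.8 J/K.

ΔS_gas = 13.8 J/K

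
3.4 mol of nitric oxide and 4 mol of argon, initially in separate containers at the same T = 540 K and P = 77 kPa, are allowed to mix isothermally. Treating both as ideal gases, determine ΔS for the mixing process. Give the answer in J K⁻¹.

Mole fractions: x_A = 3.4/7.4 = 0.459, x_B = 0.541.
ΔS_mix = −R(n_A ln x_A + n_B ln x_B) = −8.314 × (3.4 ln 0.459 + 4 ln 0.541) = 42.4 J/K.

ΔS_mix = 42.4 J/K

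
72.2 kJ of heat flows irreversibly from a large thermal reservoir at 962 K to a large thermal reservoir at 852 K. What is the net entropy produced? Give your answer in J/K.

ΔS_total = 9.69 J/K

ΔS_hot = −Q/T_H = −72200/962 = -75.05 J/K and ΔS_cold = +Q/T_C = 72200/852 = 84.74 J/K.
ΔS_total = -75.05 + 84.74 = 9.69 J/K, positive as the second law requires.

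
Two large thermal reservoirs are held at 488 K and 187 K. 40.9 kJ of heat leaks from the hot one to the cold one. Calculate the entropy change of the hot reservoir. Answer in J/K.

The hot reservoir loses heat Q, so ΔS_hot = −Q/T_H = −40900/488 = -83.8 J/K.

ΔS_hot = -83.8 J/K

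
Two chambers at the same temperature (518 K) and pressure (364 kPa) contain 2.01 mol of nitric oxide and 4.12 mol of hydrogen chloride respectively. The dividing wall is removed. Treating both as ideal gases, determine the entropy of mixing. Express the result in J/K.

Mole fractions: x_A = 2.01/6.13 = 0.328, x_B = 0.672.
ΔS_mix = −R(n_A ln x_A + n_B ln x_B) = −8.314 × (2.01 ln 0.328 + 4.12 ln 0.672) = 32.2 J/K.

ΔS_mix = 32.2 J/K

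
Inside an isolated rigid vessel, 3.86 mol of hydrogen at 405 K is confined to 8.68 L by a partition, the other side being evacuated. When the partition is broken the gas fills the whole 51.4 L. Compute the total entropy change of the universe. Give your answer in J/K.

No heat is exchanged and no work is done, so the ideal-gas temperature stays constant.
Entropy is a state function; using a reversible isothermal path, ΔS_gas = nR ln(V₂/V₁) = 3.86 × 8.314 × ln(51.4/8.68) = 57.1 J/K.
The insulated surroundings exchange no heat, so ΔS_surr = 0 and ΔS_universe = ΔS_gas.

ΔS_universe = 57.1 J/K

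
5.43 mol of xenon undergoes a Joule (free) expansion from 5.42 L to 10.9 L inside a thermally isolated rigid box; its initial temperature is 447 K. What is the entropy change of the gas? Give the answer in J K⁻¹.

ΔS_gas = 31.5 J/K

For an ideal gas in free expansion Q = 0 and W = 0, so T is unchanged.
Entropy is a state function; using a reversible isothermal path, ΔS_gas = nR ln(V₂/V₁) = 5.43 × 8.314 × ln(10.9/5.42) = 31.5 J/K.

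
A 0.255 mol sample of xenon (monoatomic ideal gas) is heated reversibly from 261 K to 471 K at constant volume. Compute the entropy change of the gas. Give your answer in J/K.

ΔS = 1.88 J/K

At constant volume, ΔS = nC_V ln(T₂/T₁) with C_V = 3R/2 = 12.47 J mol⁻¹ K⁻¹.
ΔS = 0.255 × 12.47 × ln(471/261) = 1.88 J/K.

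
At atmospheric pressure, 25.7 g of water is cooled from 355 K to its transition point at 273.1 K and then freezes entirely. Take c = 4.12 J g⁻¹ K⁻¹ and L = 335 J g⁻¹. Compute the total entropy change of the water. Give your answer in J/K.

ΔS = -59.3 J/K

Cooling step: ΔS₁ = m c ln(T_tr/T_i) = 25.7 × 4.12 × ln(273.1/355) = -27.77 J/K.
Phase change: ΔS₂ = −mL/T_tr = −25.7 × 335 / 273.1 = -31.53 J/K.
ΔS_total = (-27.77) + (-31.53) = -59.3 J/K.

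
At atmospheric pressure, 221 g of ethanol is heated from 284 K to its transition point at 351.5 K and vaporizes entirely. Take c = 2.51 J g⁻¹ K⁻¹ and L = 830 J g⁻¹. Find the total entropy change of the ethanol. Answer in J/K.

ΔS = 640 J/K

Warming step: ΔS₁ = m c ln(T_tr/T_i) = 221 × 2.51 × ln(351.5/284) = 118.3 J/K.
Phase change: ΔS₂ = +mL/T_tr = 221 × 830 / 351.5 = 521.8 J/K.
ΔS_total = (118.3) + (521.8) = 640 J/K.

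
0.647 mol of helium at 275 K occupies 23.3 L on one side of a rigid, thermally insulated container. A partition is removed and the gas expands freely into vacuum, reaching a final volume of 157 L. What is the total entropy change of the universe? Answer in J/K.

ΔS_universe = 10.3 J/K

No heat is exchanged and no work is done, so the ideal-gas temperature stays constant.
Entropy is a state function; using a reversible isothermal path, ΔS_gas = nR ln(V₂/V₁) = 0.647 × 8.314 × ln(157/23.3) = 10.3 J/K.
The insulated surroundings exchange no heat, so ΔS_surr = 0 and ΔS_universe = ΔS_gas.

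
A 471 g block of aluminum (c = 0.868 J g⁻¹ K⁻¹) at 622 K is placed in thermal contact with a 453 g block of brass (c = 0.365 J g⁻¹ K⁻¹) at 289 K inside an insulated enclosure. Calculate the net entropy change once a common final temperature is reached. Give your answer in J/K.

Energy balance: T_f = (m₁c₁T₁ + m₂c₂T₂)/(m₁c₁ + m₂c₂) = 526.11 K.
ΔS₁ = m₁c₁ ln(T_f/T₁) = 408.828 × ln(526.11/622) = -68.45 J/K.
ΔS₂ = m₂c₂ ln(T_f/T₂) = 165.345 × ln(526.11/289) = 99.05 J/K.
ΔS_total = -68.45 + 99.05 = 30.6 J/K.

ΔS_total = 30.6 J/K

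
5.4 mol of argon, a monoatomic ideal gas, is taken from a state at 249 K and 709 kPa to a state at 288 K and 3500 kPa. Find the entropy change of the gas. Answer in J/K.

ΔS = nC_p ln(T₂/T₁) − nR ln(P₂/P₁), with C_p = 5R/2 = 20.79 J mol⁻¹ K⁻¹ for a monoatomic ideal gas.
ΔS = 5.4 × [20.79 × ln(288/249) − 8.314 × ln(3500/709)] = -55.4 J/K.

ΔS = -55.4 J/K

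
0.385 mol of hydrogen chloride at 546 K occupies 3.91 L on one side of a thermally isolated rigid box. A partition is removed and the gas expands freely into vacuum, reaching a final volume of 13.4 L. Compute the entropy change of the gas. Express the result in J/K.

For an ideal gas in free expansion Q = 0 and W = 0, so T is unchanged.
Entropy is a state function; using a reversible isothermal path, ΔS_gas = nR ln(V₂/V₁) = 0.385 × 8.314 × ln(13.4/3.91) = 3.94 J/K.

ΔS_gas = 3.94 J/K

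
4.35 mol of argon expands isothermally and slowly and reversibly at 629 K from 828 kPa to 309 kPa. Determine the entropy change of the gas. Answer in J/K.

ΔS_gas = 35.6 J/K

For an isothermal ideal gas ΔS_gas = nR ln(P₁/P₂) = 4.35 × 8.314 × ln(828/309) = 35.6 J/K.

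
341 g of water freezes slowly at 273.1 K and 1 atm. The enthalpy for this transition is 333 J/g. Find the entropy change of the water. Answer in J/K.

ΔS = -416 J/K

Heat released by the substance: Q = −mL = −341 × 333 = −113553 J.
At constant T, ΔS = Q_rev/T = −113553 / 273.1 = -416 J/K.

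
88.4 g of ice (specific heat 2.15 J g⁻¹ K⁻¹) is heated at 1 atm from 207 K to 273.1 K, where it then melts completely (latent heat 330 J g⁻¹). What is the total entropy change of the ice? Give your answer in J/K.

ΔS = 159 J/K

Warming step: ΔS₁ = m c ln(T_tr/T_i) = 88.4 × 2.15 × ln(273.1/207) = 52.67 J/K.
Phase change: ΔS₂ = +mL/T_tr = 88.4 × 330 / 273.1 = 106.8 J/K.
ΔS_total = (52.67) + (106.8) = 159 J/K.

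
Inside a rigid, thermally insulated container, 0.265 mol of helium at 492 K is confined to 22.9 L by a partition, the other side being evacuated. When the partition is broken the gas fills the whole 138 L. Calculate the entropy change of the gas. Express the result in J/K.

No heat is exchanged and no work is done, so the ideal-gas temperature stays constant.
Entropy is a state function; using a reversible isothermal path, ΔS_gas = nR ln(V₂/V₁) = 0.265 × 8.314 × ln(138/22.9) = 3.96 J/K.

ΔS_gas = 3.96 J/K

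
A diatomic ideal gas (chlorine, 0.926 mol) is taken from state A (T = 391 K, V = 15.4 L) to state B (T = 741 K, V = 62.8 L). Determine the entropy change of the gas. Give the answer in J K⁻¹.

Entropy is a state function: ΔS = nC_V ln(T₂/T₁) + nR ln(V₂/V₁), with C_V = 5R/2 = 20.79 J mol⁻¹ K⁻¹ for a diatomic ideal gas.
ΔS = 0.926 × [20.79 × ln(741/391) + 8.314 × ln(62.8/15.4)] = 23.1 J/K.

ΔS = 23.1 J/K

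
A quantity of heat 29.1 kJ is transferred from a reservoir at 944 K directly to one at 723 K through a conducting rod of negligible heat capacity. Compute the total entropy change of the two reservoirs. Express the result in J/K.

ΔS_total = 9.42 J/K

ΔS_hot = −Q/T_H = −29100/944 = -30.83 J/K and ΔS_cold = +Q/T_C = 29100/723 = 40.25 J/K.
ΔS_total = -30.83 + 40.25 = 9.42 J/K, positive as the second law requires.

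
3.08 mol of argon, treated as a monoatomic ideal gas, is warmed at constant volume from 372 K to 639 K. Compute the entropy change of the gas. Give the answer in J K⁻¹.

ΔS = 20.8 J/K

At constant volume, ΔS = nC_V ln(T₂/T₁) with C_V = 3R/2 = 12.47 J mol⁻¹ K⁻¹.
ΔS = 3.08 × 12.47 × ln(639/372) = 20.8 J/K.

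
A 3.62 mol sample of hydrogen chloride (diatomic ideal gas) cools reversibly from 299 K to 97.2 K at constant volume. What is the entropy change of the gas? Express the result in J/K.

ΔS = -84.5 J/K

At constant volume, ΔS = nC_V ln(T₂/T₁) with C_V = 5R/2 = 20.79 J mol⁻¹ K⁻¹.
ΔS = 3.62 × 20.79 × ln(97.2/299) = -84.5 J/K.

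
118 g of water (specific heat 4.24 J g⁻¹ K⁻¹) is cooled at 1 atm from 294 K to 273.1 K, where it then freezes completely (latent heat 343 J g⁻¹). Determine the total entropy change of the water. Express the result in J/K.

Cooling step: ΔS₁ = m c ln(T_tr/T_i) = 118 × 4.24 × ln(273.1/294) = -36.89 J/K.
Phase change: ΔS₂ = −mL/T_tr = −118 × 343 / 273.1 = -148.2 J/K.
ΔS_total = (-36.89) + (-148.2) = -185 J/K.

ΔS = -185 J/K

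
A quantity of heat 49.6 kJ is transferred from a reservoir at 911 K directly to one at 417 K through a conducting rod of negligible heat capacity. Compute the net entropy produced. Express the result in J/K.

ΔS_total = 64.5 J/K

ΔS_hot = −Q/T_H = −49600/911 = -54.45 J/K and ΔS_cold = +Q/T_C = 49600/417 = 118.9 J/K.
ΔS_total = -54.45 + 118.9 = 64.5 J/K, positive as the second law requires.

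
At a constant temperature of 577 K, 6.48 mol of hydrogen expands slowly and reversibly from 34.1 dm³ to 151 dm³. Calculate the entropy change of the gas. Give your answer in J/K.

For an isothermal ideal gas ΔS_gas = nR ln(V₂/V₁) = 6.48 × 8.314 × ln(151/34.1) = 80.2 J/K.

ΔS_gas = 80.2 J/K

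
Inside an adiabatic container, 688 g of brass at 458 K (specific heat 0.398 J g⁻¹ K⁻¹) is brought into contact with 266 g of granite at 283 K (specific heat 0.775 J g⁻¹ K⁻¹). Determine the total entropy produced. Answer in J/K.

Energy balance: T_f = (m₁c₁T₁ + m₂c₂T₂)/(m₁c₁ + m₂c₂) = 382.84 K.
ΔS₁ = m₁c₁ ln(T_f/T₁) = 273.824 × ln(382.84/458) = -49.09 J/K.
ΔS₂ = m₂c₂ ln(T_f/T₂) = 206.15 × ln(382.84/283) = 62.29 J/K.
ΔS_total = -49.09 + 62.29 = 13.2 J/K.

ΔS_total = 13.2 J/K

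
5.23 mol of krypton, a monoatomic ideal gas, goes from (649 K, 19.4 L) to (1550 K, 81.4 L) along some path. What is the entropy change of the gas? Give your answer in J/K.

Entropy is a state function: ΔS = nC_V ln(T₂/T₁) + nR ln(V₂/V₁), with C_V = 3R/2 = 12.47 J mol⁻¹ K⁻¹ for a monoatomic ideal gas.
ΔS = 5.23 × [12.47 × ln(1550/649) + 8.314 × ln(81.4/19.4)] = 119 J/K.

ΔS = 119 J/K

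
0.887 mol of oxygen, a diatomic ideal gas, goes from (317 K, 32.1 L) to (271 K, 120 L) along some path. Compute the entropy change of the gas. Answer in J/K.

Entropy is a state function: ΔS = nC_V ln(T₂/T₁) + nR ln(V₂/V₁), with C_V = 5R/2 = 20.79 J mol⁻¹ K⁻¹ for a diatomic ideal gas.
ΔS = 0.887 × [20.79 × ln(271/317) + 8.314 × ln(120/32.1)] = 6.83 J/K.

ΔS = 6.83 J/K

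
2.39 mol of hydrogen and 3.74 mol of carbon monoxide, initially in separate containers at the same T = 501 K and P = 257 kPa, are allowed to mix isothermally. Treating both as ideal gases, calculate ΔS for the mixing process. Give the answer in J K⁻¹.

Mole fractions: x_A = 2.39/6.13 = 0.39, x_B = 0.61.
ΔS_mix = −R(n_A ln x_A + n_B ln x_B) = −8.314 × (2.39 ln 0.39 + 3.74 ln 0.61) = 34.1 J/K.

ΔS_mix = 34.1 J/K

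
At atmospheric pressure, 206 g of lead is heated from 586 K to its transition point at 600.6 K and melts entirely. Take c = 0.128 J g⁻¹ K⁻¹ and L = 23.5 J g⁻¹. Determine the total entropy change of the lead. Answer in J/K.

Warming step: ΔS₁ = m c ln(T_tr/T_i) = 206 × 0.128 × ln(600.6/586) = 0.6489 J/K.
Phase change: ΔS₂ = +mL/T_tr = 206 × 23.5 / 600.6 = 8.06 J/K.
ΔS_total = (0.6489) + (8.06) = 8.71 J/K.

ΔS = 8.71 J/K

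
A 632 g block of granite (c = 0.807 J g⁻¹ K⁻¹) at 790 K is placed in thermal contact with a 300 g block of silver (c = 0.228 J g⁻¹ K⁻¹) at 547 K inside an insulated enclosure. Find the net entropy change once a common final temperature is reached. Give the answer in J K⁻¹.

Energy balance: T_f = (m₁c₁T₁ + m₂c₂T₂)/(m₁c₁ + m₂c₂) = 761.26 K.
ΔS₁ = m₁c₁ ln(T_f/T₁) = 510.024 × ln(761.26/790) = -18.9 J/K.
ΔS₂ = m₂c₂ ln(T_f/T₂) = 68.4 × ln(761.26/547) = 22.61 J/K.
ΔS_total = -18.9 + 22.61 = 3.71 J/K.

ΔS_total = 3.71 J/K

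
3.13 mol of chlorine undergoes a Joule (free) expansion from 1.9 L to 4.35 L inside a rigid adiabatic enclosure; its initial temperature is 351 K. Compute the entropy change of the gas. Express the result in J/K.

ΔS_gas = 21.6 J/K

No heat is exchanged and no work is done, so the ideal-gas temperature stays constant.
Entropy is a state function; using a reversible isothermal path, ΔS_gas = nR ln(V₂/V₁) = 3.13 × 8.314 × ln(4.35/1.9) = 21.6 J/K.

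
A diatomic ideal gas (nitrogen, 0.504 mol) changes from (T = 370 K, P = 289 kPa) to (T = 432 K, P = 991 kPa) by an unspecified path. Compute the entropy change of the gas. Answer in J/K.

ΔS = -2.89 J/K

ΔS = nC_p ln(T₂/T₁) − nR ln(P₂/P₁), with C_p = 7R/2 = 29.1 J mol⁻¹ K⁻¹ for a diatomic ideal gas.
ΔS = 0.504 × [29.1 × ln(432/370) − 8.314 × ln(991/289)] = -2.89 J/K.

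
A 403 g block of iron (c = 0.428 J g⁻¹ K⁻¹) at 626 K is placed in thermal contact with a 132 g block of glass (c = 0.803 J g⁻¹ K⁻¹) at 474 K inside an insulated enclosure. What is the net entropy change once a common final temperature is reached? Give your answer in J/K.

Energy balance: T_f = (m₁c₁T₁ + m₂c₂T₂)/(m₁c₁ + m₂c₂) = 568.15 K.
ΔS₁ = m₁c₁ ln(T_f/T₁) = 172.484 × ln(568.15/626) = -16.726 J/K.
ΔS₂ = m₂c₂ ln(T_f/T₂) = 105.996 × ln(568.15/474) = 19.203 J/K.
ΔS_total = -16.726 + 19.203 = 2.48 J/K.

ΔS_total = 2.48 J/K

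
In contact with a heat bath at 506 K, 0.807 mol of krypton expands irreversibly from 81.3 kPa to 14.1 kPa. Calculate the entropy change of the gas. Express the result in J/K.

ΔS_gas = 11.8 J/K

Entropy is a state function, so ΔS_gas depends only on the end states.
For an isothermal ideal gas ΔS_gas = nR ln(P₁/P₂) = 0.807 × 8.314 × ln(81.3/14.1) = 11.8 J/K.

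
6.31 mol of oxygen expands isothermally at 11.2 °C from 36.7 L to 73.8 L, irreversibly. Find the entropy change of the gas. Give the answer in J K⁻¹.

Entropy is a state function, so ΔS_gas depends only on the end states.
For an isothermal ideal gas ΔS_gas = nR ln(V₂/V₁) = 6.31 × 8.314 × ln(73.8/36.7) = 36.6 J/K.

ΔS_gas = 36.6 J/K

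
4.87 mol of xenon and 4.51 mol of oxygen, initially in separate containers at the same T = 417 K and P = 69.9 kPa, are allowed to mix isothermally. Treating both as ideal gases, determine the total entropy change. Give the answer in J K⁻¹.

Mole fractions: x_A = 4.87/9.38 = 0.519, x_B = 0.481.
ΔS_mix = −R(n_A ln x_A + n_B ln x_B) = −8.314 × (4.87 ln 0.519 + 4.51 ln 0.481) = 54 J/K.

ΔS_mix = 54 J/K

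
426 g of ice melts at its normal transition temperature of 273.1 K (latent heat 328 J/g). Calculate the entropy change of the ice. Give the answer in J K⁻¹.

Heat absorbed by the substance: Q = mL = 426 × 328 = 139728 J.
At constant T, ΔS = Q_rev/T = 139728 / 273.1 = 512 J/K.

ΔS = 512 J/K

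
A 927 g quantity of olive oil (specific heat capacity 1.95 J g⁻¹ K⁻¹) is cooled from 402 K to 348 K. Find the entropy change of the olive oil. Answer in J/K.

ΔS = ∫dQ_rev/T = m c ln(T₂/T₁) = 927 × 1.95 × ln(348/402) = -261 J/K.

ΔS = -261 J/K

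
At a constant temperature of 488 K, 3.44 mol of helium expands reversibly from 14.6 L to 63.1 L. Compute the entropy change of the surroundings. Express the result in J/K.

ΔS_surr = -41.9 J/K

For an isothermal ideal gas ΔS_gas = nR ln(V₂/V₁) = 3.44 × 8.314 × ln(63.1/14.6) = 41.9 J/K.
The process is reversible, so ΔS_surr = −ΔS_gas = -41.9 J/K and ΔS_universe = 0.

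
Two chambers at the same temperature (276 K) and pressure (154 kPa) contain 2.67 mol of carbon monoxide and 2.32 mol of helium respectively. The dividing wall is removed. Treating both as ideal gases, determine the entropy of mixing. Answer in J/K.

Mole fractions: x_A = 2.67/4.99 = 0.535, x_B = 0.465.
ΔS_mix = −R(n_A ln x_A + n_B ln x_B) = −8.314 × (2.67 ln 0.535 + 2.32 ln 0.465) = 28.7 J/K.

ΔS_mix = 28.7 J/K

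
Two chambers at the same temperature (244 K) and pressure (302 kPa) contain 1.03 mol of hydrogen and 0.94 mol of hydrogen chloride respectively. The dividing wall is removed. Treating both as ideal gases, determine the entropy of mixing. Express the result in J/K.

Mole fractions: x_A = 1.03/1.97 = 0.523, x_B = 0.477.
ΔS_mix = −R(n_A ln x_A + n_B ln x_B) = −8.314 × (1.03 ln 0.523 + 0.94 ln 0.477) = 11.3 J/K.

ΔS_mix = 11.3 J/K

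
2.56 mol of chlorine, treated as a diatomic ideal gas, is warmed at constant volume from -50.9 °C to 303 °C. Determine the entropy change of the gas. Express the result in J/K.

ΔS = 50.7 J/K

In kelvin: T₁ = 222.25 K, T₂ = 576.15 K. At constant volume, ΔS = nC_V ln(T₂/T₁) with C_V = 5R/2 = 20.79 J mol⁻¹ K⁻¹.
ΔS = 2.56 × 20.79 × ln(576.15/222.25) = 50.7 J/K.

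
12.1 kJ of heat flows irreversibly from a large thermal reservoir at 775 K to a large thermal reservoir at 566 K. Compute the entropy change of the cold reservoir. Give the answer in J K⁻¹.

ΔS_cold = 21.4 J/K

The cold reservoir gains heat Q, so ΔS_cold = +Q/T_C = 12100/566 = 21.4 J/K.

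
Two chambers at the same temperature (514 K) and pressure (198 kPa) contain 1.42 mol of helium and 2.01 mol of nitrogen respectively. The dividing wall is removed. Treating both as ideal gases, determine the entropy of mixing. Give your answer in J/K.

ΔS_mix = 19.3 J/K

Mole fractions: x_A = 1.42/3.43 = 0.414, x_B = 0.586.
ΔS_mix = −R(n_A ln x_A + n_B ln x_B) = −8.314 × (1.42 ln 0.414 + 2.01 ln 0.586) = 19.3 J/K.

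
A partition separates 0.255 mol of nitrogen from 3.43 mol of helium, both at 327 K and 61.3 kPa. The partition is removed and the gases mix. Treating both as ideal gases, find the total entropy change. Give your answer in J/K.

ΔS_mix = 7.71 J/K

Mole fractions: x_A = 0.255/3.69 = 0.0692, x_B = 0.931.
ΔS_mix = −R(n_A ln x_A + n_B ln x_B) = −8.314 × (0.255 ln 0.0692 + 3.43 ln 0.931) = 7.71 J/K.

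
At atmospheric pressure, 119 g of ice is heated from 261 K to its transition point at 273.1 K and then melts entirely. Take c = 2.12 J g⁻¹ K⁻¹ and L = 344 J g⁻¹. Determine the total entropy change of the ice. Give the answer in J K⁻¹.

ΔS = 161 J/K

Warming step: ΔS₁ = m c ln(T_tr/T_i) = 119 × 2.12 × ln(273.1/261) = 11.43 J/K.
Phase change: ΔS₂ = +mL/T_tr = 119 × 344 / 273.1 = 149.9 J/K.
ΔS_total = (11.43) + (149.9) = 161 J/K.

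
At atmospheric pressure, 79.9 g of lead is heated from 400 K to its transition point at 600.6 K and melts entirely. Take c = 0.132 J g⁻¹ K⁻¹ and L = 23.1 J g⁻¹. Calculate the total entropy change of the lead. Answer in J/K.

ΔS = 7.36 J/K

Warming step: ΔS₁ = m c ln(T_tr/T_i) = 79.9 × 0.132 × ln(600.6/400) = 4.287 J/K.
Phase change: ΔS₂ = +mL/T_tr = 79.9 × 23.1 / 600.6 = 3.073 J/K.
ΔS_total = (4.287) + (3.073) = 7.36 J/K.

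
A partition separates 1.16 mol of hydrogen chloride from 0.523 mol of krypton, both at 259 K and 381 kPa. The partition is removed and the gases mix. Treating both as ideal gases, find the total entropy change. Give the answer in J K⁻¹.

Mole fractions: x_A = 1.16/1.68 = 0.689, x_B = 0.311.
ΔS_mix = −R(n_A ln x_A + n_B ln x_B) = −8.314 × (1.16 ln 0.689 + 0.523 ln 0.311) = 8.67 J/K.

ΔS_mix = 8.67 J/K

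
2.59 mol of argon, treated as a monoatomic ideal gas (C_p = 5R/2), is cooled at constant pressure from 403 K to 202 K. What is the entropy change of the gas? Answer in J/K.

At constant pressure, ΔS = nC_p ln(T₂/T₁) with C_p = 5R/2 = 20.79 J mol⁻¹ K⁻¹.
ΔS = 2.59 × 20.79 × ln(202/403) = -37.2 J/K.

ΔS = -37.2 J/K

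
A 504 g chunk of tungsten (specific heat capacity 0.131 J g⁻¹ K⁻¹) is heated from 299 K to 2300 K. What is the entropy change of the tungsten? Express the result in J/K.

ΔS = ∫dQ_rev/T = m c ln(T₂/T₁) = 504 × 0.131 × ln(2300/299) = 135 J/K.

ΔS = 135 J/K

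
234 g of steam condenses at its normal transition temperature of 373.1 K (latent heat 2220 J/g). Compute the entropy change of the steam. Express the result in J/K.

Heat released by the substance: Q = −mL = −234 × 2220 = −519480 J.
At constant T, ΔS = Q_rev/T = −519480 / 373.1 = -1390 J/K.

ΔS = -1390 J/K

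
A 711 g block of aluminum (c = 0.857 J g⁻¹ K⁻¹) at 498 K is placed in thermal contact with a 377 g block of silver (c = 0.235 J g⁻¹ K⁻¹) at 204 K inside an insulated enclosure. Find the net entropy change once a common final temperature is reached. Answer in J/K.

Energy balance: T_f = (m₁c₁T₁ + m₂c₂T₂)/(m₁c₁ + m₂c₂) = 460.68 K.
ΔS₁ = m₁c₁ ln(T_f/T₁) = 609.327 × ln(460.68/498) = -47.47 J/K.
ΔS₂ = m₂c₂ ln(T_f/T₂) = 88.595 × ln(460.68/204) = 72.17 J/K.
ΔS_total = -47.47 + 72.17 = 24.7 J/K.

ΔS_total = 24.7 J/K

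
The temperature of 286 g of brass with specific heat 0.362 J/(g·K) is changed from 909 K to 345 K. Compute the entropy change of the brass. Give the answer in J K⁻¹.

ΔS = ∫dQ_rev/T = m c ln(T₂/T₁) = 286 × 0.362 × ln(345/909) = -100 J/K.

ΔS = -100 J/K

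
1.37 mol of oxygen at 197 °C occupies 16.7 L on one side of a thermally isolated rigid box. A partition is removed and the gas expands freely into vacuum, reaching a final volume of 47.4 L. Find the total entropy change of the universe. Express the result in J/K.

No heat is exchanged and no work is done, so the ideal-gas temperature stays constant.
Entropy is a state function; using a reversible isothermal path, ΔS_gas = nR ln(V₂/V₁) = 1.37 × 8.314 × ln(47.4/16.7) = 11.9 J/K.
The insulated surroundings exchange no heat, so ΔS_surr = 0 and ΔS_universe = ΔS_gas.

ΔS_universe = 11.9 J/K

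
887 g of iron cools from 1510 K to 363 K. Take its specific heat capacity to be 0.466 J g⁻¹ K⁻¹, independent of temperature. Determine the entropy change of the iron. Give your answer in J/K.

ΔS = -589 J/K

ΔS = ∫dQ_rev/T = m c ln(T₂/T₁) = 887 × 0.466 × ln(363/1510) = -589 J/K.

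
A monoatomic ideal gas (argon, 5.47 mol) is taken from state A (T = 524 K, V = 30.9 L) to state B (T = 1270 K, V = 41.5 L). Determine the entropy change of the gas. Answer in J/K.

Entropy is a state function: ΔS = nC_V ln(T₂/T₁) + nR ln(V₂/V₁), with C_V = 3R/2 = 12.47 J mol⁻¹ K⁻¹ for a monoatomic ideal gas.
ΔS = 5.47 × [12.47 × ln(1270/524) + 8.314 × ln(41.5/30.9)] = 73.8 J/K.

ΔS = 73.8 J/K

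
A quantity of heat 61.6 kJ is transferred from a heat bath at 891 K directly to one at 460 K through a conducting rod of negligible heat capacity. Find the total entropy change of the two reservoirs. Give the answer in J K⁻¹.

ΔS_total = 64.8 J/K

ΔS_hot = −Q/T_H = −61600/891 = -69.14 J/K and ΔS_cold = +Q/T_C = 61600/460 = 133.9 J/K.
ΔS_total = -69.14 + 133.9 = 64.8 J/K, positive as the second law requires.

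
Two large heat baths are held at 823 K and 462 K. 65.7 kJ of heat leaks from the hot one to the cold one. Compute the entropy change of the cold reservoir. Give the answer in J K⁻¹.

ΔS_cold = 142 J/K

The cold reservoir gains heat Q, so ΔS_cold = +Q/T_C = 65700/462 = 142 J/K.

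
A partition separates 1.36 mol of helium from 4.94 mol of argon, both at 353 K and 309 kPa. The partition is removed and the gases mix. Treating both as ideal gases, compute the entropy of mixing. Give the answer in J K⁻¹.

ΔS_mix = 27.3 J/K

Mole fractions: x_A = 1.36/6.3 = 0.216, x_B = 0.784.
ΔS_mix = −R(n_A ln x_A + n_B ln x_B) = −8.314 × (1.36 ln 0.216 + 4.94 ln 0.784) = 27.3 J/K.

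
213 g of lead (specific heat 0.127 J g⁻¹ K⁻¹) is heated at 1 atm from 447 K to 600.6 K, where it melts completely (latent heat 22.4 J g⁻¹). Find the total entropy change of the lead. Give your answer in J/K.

Warming step: ΔS₁ = m c ln(T_tr/T_i) = 213 × 0.127 × ln(600.6/447) = 7.99 J/K.
Phase change: ΔS₂ = +mL/T_tr = 213 × 22.4 / 600.6 = 7.944 J/K.
ΔS_total = (7.99) + (7.944) = 15.9 J/K.

ΔS = 15.9 J/K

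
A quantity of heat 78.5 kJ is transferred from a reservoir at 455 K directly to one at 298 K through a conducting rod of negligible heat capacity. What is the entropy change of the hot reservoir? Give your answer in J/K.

The hot reservoir loses heat Q, so ΔS_hot = −Q/T_H = −78500/455 = -173 J/K.

ΔS_hot = -173 J/K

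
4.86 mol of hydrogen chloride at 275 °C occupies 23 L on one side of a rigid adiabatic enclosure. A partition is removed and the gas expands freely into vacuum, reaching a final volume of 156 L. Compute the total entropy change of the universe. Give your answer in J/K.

ΔS_universe = 77.4 J/K

For an ideal gas in free expansion Q = 0 and W = 0, so T is unchanged.
Entropy is a state function; using a reversible isothermal path, ΔS_gas = nR ln(V₂/V₁) = 4.86 × 8.314 × ln(156/23) = 77.4 J/K.
The insulated surroundings exchange no heat, so ΔS_surr = 0 and ΔS_universe = ΔS_gas.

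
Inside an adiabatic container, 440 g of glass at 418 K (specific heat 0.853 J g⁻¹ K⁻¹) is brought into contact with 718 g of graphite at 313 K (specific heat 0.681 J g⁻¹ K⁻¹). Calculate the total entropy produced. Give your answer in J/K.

ΔS_total = 8.97 J/K

Energy balance: T_f = (m₁c₁T₁ + m₂c₂T₂)/(m₁c₁ + m₂c₂) = 358.6 K.
ΔS₁ = m₁c₁ ln(T_f/T₁) = 375.32 × ln(358.6/418) = -57.53 J/K.
ΔS₂ = m₂c₂ ln(T_f/T₂) = 488.958 × ln(358.6/313) = 66.5 J/K.
ΔS_total = -57.53 + 66.5 = 8.97 J/K.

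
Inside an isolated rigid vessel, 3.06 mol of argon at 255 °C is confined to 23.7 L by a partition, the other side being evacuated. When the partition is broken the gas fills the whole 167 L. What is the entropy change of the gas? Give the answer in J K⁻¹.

ΔS_gas = 49.7 J/K

For an ideal gas in free expansion Q = 0 and W = 0, so T is unchanged.
Entropy is a state function; using a reversible isothermal path, ΔS_gas = nR ln(V₂/V₁) = 3.06 × 8.314 × ln(167/23.7) = 49.7 J/K.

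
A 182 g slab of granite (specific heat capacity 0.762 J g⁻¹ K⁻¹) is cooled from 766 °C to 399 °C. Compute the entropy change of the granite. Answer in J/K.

ΔS = -60.4 J/K

In kelvin: T₁ = 1039.15 K, T₂ = 672.15 K. ΔS = ∫dQ_rev/T = m c ln(T₂/T₁) = 182 × 0.762 × ln(672.15/1039.15) = -60.4 J/K.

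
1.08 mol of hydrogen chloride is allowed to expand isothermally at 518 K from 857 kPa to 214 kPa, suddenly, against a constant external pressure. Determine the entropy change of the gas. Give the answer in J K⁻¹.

Entropy is a state function, so ΔS_gas depends only on the end states.
For an isothermal ideal gas ΔS_gas = nR ln(P₁/P₂) = 1.08 × 8.314 × ln(857/214) = 12.5 J/K.

ΔS_gas = 12.5 J/K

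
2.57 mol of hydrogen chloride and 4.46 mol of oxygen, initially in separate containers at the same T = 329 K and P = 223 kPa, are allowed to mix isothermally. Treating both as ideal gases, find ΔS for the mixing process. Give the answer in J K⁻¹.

ΔS_mix = 38.4 J/K

Mole fractions: x_A = 2.57/7.03 = 0.366, x_B = 0.634.
ΔS_mix = −R(n_A ln x_A + n_B ln x_B) = −8.314 × (2.57 ln 0.366 + 4.46 ln 0.634) = 38.4 J/K.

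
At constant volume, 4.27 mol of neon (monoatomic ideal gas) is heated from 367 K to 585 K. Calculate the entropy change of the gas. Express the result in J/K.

ΔS = 24.8 J/K

At constant volume, ΔS = nC_V ln(T₂/T₁) with C_V = 3R/2 = 12.47 J mol⁻¹ K⁻¹.
ΔS = 4.27 × 12.47 × ln(585/367) = 24.8 J/K.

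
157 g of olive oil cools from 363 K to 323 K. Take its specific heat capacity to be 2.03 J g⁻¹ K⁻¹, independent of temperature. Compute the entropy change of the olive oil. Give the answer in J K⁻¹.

ΔS = ∫dQ_rev/T = m c ln(T₂/T₁) = 157 × 2.03 × ln(323/363) = -37.2 J/K.

ΔS = -37.2 J/K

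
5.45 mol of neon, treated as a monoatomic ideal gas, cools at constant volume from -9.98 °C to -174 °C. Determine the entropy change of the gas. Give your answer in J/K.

ΔS = -66.3 J/K

In kelvin: T₁ = 263.17 K, T₂ = 99.15 K. At constant volume, ΔS = nC_V ln(T₂/T₁) with C_V = 3R/2 = 12.47 J mol⁻¹ K⁻¹.
ΔS = 5.45 × 12.47 × ln(99.15/263.17) = -66.3 J/K.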